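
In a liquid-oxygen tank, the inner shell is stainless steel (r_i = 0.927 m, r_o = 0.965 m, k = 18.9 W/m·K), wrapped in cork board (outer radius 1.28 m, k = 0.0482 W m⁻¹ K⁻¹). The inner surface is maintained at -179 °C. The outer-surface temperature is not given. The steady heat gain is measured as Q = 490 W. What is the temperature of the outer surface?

T_out = 27.4 °C

Sum the resistances:
  R_stainless steel = (1/0.927 − 1/0.965)/(4πk) = 0.04248/(4π·18.9) = 1.789×10^-4 K/W
  R_cork board = (1/0.965 − 1/1.28)/(4πk) = 0.2550/(4π·0.0482) = 0.4210 K/W
ΣR = 0.4212 K/W
ΔT = Q·ΣR = 490 × 0.4212 = 206.4 K
Heat flows inward, so T_out = T_in + ΔT = -179 + 206.4 = 27.4 °C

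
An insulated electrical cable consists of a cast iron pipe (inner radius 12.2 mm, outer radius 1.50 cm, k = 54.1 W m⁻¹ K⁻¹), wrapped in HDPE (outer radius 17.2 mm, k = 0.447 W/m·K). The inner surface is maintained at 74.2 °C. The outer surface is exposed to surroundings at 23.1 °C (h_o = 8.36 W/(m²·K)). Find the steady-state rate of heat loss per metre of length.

Q' = 44.2 W/m

Resistance network (inner→outer):
  R'_cast iron = ln(0.0150/0.0122)/(2πk) = 0.2066/(2π·54.1) = 6.078×10^-4 m·K/W
  R'_HDPE = ln(0.0172/0.0150)/(2πk) = 0.1369/(2π·0.447) = 0.04873 m·K/W
  R'_conv,out = 1/(2πr h) = 1/(2π·0.0172·8.36) = 1.107 m·K/W
ΣR = 6.078×10^-4 + 0.04873 + 1.107 = 1.156 m·K/W
Q' = ΔT/ΣR = (74.2 °C − 23.1 °C)/1.156 = 44.2 W/m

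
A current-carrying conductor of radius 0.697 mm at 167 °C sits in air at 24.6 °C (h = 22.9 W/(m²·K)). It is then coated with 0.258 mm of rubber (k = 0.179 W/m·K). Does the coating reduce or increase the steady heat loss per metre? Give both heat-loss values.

increases: 14.3 → 18.8 W/m

Critical radius for a cylinder: r_cr = k/h = 0.00782 m = 0.782 cm.
Outer radius after coating: r₂ = 6.97×10^-4 + 2.58×10^-4 = 0.000955 m.
Since r₁ < r_cr and r₂ ≤ r_cr, the coating moves toward the maximum at r_cr — heat loss rises.
Bare: R = 1/(2πr₁h) = 9.971 m·K/W; Q = 142.4/9.971 = 14.3 W/m.
Coated: R = R_cond + R_conv = 7.557 m·K/W; Q = 142.4/7.557 = 18.8 W/m.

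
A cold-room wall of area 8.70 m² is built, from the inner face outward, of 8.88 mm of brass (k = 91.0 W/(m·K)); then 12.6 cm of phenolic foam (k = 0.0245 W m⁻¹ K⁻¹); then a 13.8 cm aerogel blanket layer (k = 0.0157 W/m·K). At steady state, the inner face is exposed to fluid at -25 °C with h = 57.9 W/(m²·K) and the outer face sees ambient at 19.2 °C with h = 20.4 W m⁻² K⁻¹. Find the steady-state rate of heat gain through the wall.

Series thermal resistances, inner to outer:
  R_conv,in = 1/(hA) = 1/(57.9·8.70) = 0.001985 K/W
  R_brass = L/(kA) = 0.00888/(91.0·8.70) = 1.122×10^-5 K/W
  R_phenolic foam = L/(kA) = 0.126/(0.0245·8.70) = 0.5911 K/W
  R_aerogel blanket = L/(kA) = 0.138/(0.0157·8.70) = 1.010 K/W
  R_conv,out = 1/(hA) = 1/(20.4·8.70) = 0.005634 K/W
ΣR = 0.001985 + 1.122×10^-5 + 0.5911 + 1.010 + 0.005634 = 1.609 K/W
Q = ΔT/ΣR = (-25 °C − 19.2 °C)/1.609 = -27.5 W
(Negative Q ⇒ heat flows inward; heat gain = 27.5 W.)

Q = 27.5 W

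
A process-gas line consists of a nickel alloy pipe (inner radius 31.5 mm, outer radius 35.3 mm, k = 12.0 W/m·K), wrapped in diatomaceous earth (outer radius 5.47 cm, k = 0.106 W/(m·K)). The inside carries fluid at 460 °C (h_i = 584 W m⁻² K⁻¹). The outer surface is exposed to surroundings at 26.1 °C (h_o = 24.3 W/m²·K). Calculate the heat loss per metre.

Treat each layer as a resistance in series:
  R'_conv,in = 1/(2πr h) = 1/(2π·0.0315·584) = 0.008652 m·K/W
  R'_nickel alloy = ln(0.0353/0.0315)/(2πk) = 0.1139/(2π·12.0) = 0.001511 m·K/W
  R'_diatomaceous earth = ln(0.0547/0.0353)/(2πk) = 0.4380/(2π·0.106) = 0.6576 m·K/W
  R'_conv,out = 1/(2πr h) = 1/(2π·0.0547·24.3) = 0.1197 m·K/W
ΣR = 0.008652 + 0.001511 + 0.6576 + 0.1197 = 0.7875 m·K/W
Q' = ΔT/ΣR = (460 °C − 26.1 °C)/0.7875 = 551 W/m

Q' = 551 W/m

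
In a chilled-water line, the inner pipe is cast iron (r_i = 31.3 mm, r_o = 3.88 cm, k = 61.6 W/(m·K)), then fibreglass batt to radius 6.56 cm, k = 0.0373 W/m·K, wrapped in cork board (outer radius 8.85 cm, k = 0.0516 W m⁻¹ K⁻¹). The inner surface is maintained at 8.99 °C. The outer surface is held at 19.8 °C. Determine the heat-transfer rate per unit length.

Q' = 3.42 W/m

Resistance network (inner→outer):
  R'_cast iron = ln(0.0388/0.0313)/(2πk) = 0.2148/(2π·61.6) = 5.550×10^-4 m·K/W
  R'_fibreglass batt = ln(0.0656/0.0388)/(2πk) = 0.5252/(2π·0.0373) = 2.241 m·K/W
  R'_cork board = ln(0.0885/0.0656)/(2πk) = 0.2994/(2π·0.0516) = 0.9236 m·K/W
ΣR = 5.550×10^-4 + 2.241 + 0.9236 = 3.165 m·K/W
Q' = ΔT/ΣR = (8.99 °C − 19.8 °C)/3.165 = -3.42 W/m
(Negative Q' ⇒ heat flows inward; heat gain = 3.42 W/m.)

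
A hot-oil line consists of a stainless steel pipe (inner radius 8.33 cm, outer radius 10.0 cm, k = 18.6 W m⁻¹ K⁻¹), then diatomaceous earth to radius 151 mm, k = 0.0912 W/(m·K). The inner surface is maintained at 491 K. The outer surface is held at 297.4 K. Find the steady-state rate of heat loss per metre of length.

Q' = 269 W/m

Resistance network (inner→outer):
  R'_stainless steel = ln(0.100/0.0833)/(2πk) = 0.1827/(2π·18.6) = 0.001563 m·K/W
  R'_diatomaceous earth = ln(0.151/0.100)/(2πk) = 0.4121/(2π·0.0912) = 0.7192 m·K/W
ΣR = 0.001563 + 0.7192 = 0.7208 m·K/W
Q' = ΔT/ΣR = (491 K − 297.4 K)/0.7208 = 269 W/m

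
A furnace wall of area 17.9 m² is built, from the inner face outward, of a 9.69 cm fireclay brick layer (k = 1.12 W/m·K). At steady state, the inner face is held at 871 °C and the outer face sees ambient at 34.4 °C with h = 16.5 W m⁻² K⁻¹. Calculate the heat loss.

Treat each layer as a resistance in series:
  R_fireclay brick = L/(kA) = 0.0969/(1.12·17.9) = 0.004833 K/W
  R_conv,out = 1/(hA) = 1/(16.5·17.9) = 0.003386 K/W
ΣR = 0.004833 + 0.003386 = 0.008219 K/W
Q = ΔT/ΣR = (871 °C − 34.4 °C)/0.008219 = 1.02×10^5 W

Q = 1.02×10^5 W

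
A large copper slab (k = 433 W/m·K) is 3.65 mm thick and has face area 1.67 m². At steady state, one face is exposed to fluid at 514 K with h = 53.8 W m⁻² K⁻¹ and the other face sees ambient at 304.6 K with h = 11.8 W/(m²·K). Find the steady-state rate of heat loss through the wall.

Series thermal resistances, inner to outer:
  R_conv,in = 1/(hA) = 1/(53.8·1.67) = 0.01113 K/W
  R_copper = L/(kA) = 0.00365/(433·1.67) = 5.048×10^-6 K/W
  R_conv,out = 1/(hA) = 1/(11.8·1.67) = 0.05075 K/W
ΣR = 0.01113 + 5.048×10^-6 + 0.05075 = 0.06189 K/W
Q = ΔT/ΣR = (514 K − 304.6 K)/0.06189 = 3380 W

Q = 3.38 kW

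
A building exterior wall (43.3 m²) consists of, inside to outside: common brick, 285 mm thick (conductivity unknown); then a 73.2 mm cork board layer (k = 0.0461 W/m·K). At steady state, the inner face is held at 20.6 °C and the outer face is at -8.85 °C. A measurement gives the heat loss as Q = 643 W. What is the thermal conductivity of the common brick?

ΣR = ΔT/Q = |20.6 − -8.85|/643 = 0.04580 K/W
Known resistances:
  R_cork board = L/(kA) = 0.0732/(0.0461·43.3) = 0.03667 K/W
R_common brick = ΣR − ΣR_known = 0.04580 − 0.03667 = 0.009130 K/W
L/(kA) = 0.009130 ⇒ k = 0.285/(0.009130·43.3) = 0.721 W/m·K

k = 0.721 W/m·K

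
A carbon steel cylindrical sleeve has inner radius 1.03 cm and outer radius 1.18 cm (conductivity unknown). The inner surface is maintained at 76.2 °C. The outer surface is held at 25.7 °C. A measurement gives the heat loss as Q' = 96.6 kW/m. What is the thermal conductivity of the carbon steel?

k = 41.4 W/m·K

ΣR = ΔT/Q' = |76.2 − 25.7|/96600 = 5.228×10^-4 m·K/W
ln(r₂/r₁)/(2πk) = 5.228×10^-4 ⇒ k = 0.1360/(2π·5.228×10^-4) = 41.4 W/m·K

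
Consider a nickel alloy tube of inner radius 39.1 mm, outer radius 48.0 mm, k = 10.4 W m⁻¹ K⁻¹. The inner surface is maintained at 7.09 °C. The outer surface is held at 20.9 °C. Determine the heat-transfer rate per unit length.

Q' = 4.40 kW/m

Q' = 2πk·ΔT/ln(r₂/r₁) = 2π × 10.4 × 13.81 / ln(0.0480/0.0391) = 4400 W/m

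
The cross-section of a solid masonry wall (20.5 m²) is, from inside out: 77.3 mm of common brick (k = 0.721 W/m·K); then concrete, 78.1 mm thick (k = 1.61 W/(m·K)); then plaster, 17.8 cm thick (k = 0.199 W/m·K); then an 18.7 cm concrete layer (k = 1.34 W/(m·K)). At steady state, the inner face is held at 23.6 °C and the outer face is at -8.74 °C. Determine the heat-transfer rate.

Treat each layer as a resistance in series:
  R_common brick = L/(kA) = 0.0773/(0.721·20.5) = 0.005230 K/W
  R_concrete = L/(kA) = 0.0781/(1.61·20.5) = 0.002366 K/W
  R_plaster = L/(kA) = 0.178/(0.199·20.5) = 0.04363 K/W
  R_concrete = L/(kA) = 0.187/(1.34·20.5) = 0.006807 K/W
ΣR = 0.005230 + 0.002366 + 0.04363 + 0.006807 = 0.05803 K/W
Q = ΔT/ΣR = (23.6 °C − -8.74 °C)/0.05803 = 557 W

Q = 557 W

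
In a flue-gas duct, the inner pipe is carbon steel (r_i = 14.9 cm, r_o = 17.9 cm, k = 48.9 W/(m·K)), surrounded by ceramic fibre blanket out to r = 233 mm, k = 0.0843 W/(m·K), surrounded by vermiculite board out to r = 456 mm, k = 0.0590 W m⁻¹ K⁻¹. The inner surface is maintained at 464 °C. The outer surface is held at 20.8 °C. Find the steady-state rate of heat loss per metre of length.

Resistance network (inner→outer):
  R'_carbon steel = ln(0.179/0.149)/(2πk) = 0.1834/(2π·48.9) = 5.970×10^-4 m·K/W
  R'_ceramic fibre blanket = ln(0.233/0.179)/(2πk) = 0.2637/(2π·0.0843) = 0.4978 m·K/W
  R'_vermiculite board = ln(0.456/0.233)/(2πk) = 0.6715/(2π·0.0590) = 1.811 m·K/W
ΣR = 5.970×10^-4 + 0.4978 + 1.811 = 2.309 m·K/W
Q' = ΔT/ΣR = (464 °C − 20.8 °C)/2.309 = 192 W/m

Q' = 192 W/m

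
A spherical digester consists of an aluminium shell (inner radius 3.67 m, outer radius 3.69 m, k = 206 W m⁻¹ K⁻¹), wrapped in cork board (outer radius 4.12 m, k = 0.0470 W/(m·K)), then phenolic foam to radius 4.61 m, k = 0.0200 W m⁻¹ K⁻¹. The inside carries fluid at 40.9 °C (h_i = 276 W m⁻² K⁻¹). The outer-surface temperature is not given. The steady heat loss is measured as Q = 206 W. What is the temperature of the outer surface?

T_out = 9.88 °C

Sum the resistances:
  R_conv,in = 1/(4πr²h) = 1/(4π·3.67²·276) = 2.141×10^-5 K/W
  R_aluminium = (1/3.67 − 1/3.69)/(4πk) = 0.001477/(4π·206) = 5.705×10^-7 K/W
  R_cork board = (1/3.69 − 1/4.12)/(4πk) = 0.02828/(4π·0.0470) = 0.04789 K/W
  R_phenolic foam = (1/4.12 − 1/4.61)/(4πk) = 0.02580/(4π·0.0200) = 0.1026 K/W
ΣR = 0.1506 K/W
ΔT = Q·ΣR = 206 × 0.1506 = 31.02 K
Heat flows outward, so T_out = T_in − ΔT = 40.9 − 31.02 = 9.88 °C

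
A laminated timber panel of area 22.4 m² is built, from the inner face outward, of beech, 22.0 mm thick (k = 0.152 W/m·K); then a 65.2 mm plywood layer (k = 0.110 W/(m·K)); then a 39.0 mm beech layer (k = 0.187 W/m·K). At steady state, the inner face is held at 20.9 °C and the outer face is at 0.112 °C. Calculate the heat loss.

Q = 492 W

Resistance network (inner→outer):
  R_beech = L/(kA) = 0.0220/(0.152·22.4) = 0.006461 K/W
  R_plywood = L/(kA) = 0.0652/(0.110·22.4) = 0.02646 K/W
  R_beech = L/(kA) = 0.0390/(0.187·22.4) = 0.009311 K/W
ΣR = 0.006461 + 0.02646 + 0.009311 = 0.04223 K/W
Q = ΔT/ΣR = (20.9 °C − 0.112 °C)/0.04223 = 492 W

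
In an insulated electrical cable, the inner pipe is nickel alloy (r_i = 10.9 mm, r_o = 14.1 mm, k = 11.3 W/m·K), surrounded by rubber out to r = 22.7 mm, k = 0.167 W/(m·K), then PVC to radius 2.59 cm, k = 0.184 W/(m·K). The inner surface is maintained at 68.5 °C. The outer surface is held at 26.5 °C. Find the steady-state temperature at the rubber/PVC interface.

Treat each layer as a resistance in series:
  R'_nickel alloy = ln(0.0141/0.0109)/(2πk) = 0.2574/(2π·11.3) = 0.003626 m·K/W
  R'_rubber = ln(0.0227/0.0141)/(2πk) = 0.4762/(2π·0.167) = 0.4538 m·K/W
  R'_PVC = ln(0.0259/0.0227)/(2πk) = 0.1319/(2π·0.184) = 0.1141 m·K/W
ΣR = 0.003626 + 0.4538 + 0.1141 = 0.5715 m·K/W
Q' = ΔT/ΣR = (68.5 °C − 26.5 °C)/0.5715 = 73.49 W/m
From the inner boundary to the rubber/PVC interface, ΣR_partial = 0.4574 m·K/W.
T_interface = T_in − Q'·ΣR_partial = 68.5 °C − (73.49)(0.4574) = 34.9 °C

T = 34.9 °C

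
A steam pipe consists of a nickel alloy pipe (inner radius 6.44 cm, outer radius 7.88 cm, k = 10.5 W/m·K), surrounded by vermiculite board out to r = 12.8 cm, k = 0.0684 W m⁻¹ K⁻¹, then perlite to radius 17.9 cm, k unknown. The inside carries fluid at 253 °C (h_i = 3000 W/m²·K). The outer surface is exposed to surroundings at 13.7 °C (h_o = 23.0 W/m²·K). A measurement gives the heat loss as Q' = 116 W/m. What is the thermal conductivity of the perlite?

k = 0.0599 W/m·K

ΣR = ΔT/Q' = |253 − 13.7|/116 = 2.063 m·K/W
Known resistances:
  R'_conv,in = 1/(2πr h) = 1/(2π·0.0644·3000) = 8.238×10^-4 m·K/W
  R'_nickel alloy = ln(0.0788/0.0644)/(2πk) = 0.2018/(2π·10.5) = 0.003059 m·K/W
  R'_vermiculite board = ln(0.128/0.0788)/(2πk) = 0.4851/(2π·0.0684) = 1.129 m·K/W
  R'_conv,out = 1/(2πr h) = 1/(2π·0.179·23.0) = 0.03866 m·K/W
R_perlite = ΣR − ΣR_known = 2.063 − 1.172 = 0.8910 m·K/W
ln(r₂/r₁)/(2πk) = 0.8910 ⇒ k = 0.3354/(2π·0.8910) = 0.0599 W/m·K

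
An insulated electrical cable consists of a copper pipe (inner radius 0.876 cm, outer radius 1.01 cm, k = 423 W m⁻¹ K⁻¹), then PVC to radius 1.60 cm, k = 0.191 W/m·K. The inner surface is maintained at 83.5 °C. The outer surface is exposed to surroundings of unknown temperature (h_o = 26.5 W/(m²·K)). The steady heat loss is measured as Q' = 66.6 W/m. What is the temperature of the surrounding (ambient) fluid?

Series resistances:
  R'_copper = ln(0.0101/0.00876)/(2πk) = 0.1423/(2π·423) = 5.356×10^-5 m·K/W
  R'_PVC = ln(0.0160/0.0101)/(2πk) = 0.4601/(2π·0.191) = 0.3833 m·K/W
  R'_conv,out = 1/(2πr h) = 1/(2π·0.0160·26.5) = 0.3754 m·K/W
ΣR = 0.7588 m·K/W
ΔT = Q'·ΣR = 66.6 × 0.7588 = 50.54 K
Heat flows outward, so T_out = T_in − ΔT = 83.5 − 50.54 = 33.0 °C

T_out = 33.0 °C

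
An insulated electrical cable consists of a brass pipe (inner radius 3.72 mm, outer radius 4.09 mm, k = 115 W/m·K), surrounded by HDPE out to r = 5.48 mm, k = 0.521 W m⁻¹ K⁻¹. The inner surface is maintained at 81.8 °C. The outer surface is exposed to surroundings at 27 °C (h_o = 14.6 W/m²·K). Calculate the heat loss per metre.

Resistance network (inner→outer):
  R'_brass = ln(0.00409/0.00372)/(2πk) = 0.09482/(2π·115) = 1.312×10^-4 m·K/W
  R'_HDPE = ln(0.00548/0.00409)/(2πk) = 0.2926/(2π·0.521) = 0.08937 m·K/W
  R'_conv,out = 1/(2πr h) = 1/(2π·0.00548·14.6) = 1.989 m·K/W
ΣR = 1.312×10^-4 + 0.08937 + 1.989 = 2.079 m·K/W
Q' = ΔT/ΣR = (81.8 °C − 27 °C)/2.079 = 26.4 W/m

Q' = 26.4 W/m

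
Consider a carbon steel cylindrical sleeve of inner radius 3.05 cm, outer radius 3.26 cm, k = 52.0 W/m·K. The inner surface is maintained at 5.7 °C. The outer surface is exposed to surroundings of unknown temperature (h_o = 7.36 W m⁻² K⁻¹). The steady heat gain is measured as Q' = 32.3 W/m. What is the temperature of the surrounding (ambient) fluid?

Series resistances:
  R'_carbon steel = ln(0.0326/0.0305)/(2πk) = 0.06659/(2π·52.0) = 2.038×10^-4 m·K/W
  R'_conv,out = 1/(2πr h) = 1/(2π·0.0326·7.36) = 0.6633 m·K/W
ΣR = 0.6635 m·K/W
ΔT = Q'·ΣR = 32.3 × 0.6635 = 21.43 K
Heat flows inward, so T_out = T_in + ΔT = 5.7 + 21.43 = 27.1 °C

T_out = 27.1 °C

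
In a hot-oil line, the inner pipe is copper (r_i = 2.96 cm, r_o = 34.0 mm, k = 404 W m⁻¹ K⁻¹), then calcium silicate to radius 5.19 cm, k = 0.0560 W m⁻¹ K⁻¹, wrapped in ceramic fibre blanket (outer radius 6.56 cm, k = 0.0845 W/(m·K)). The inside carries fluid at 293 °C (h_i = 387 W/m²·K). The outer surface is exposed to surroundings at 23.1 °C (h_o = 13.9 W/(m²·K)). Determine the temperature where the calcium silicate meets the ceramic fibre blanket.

Resistance network (inner→outer):
  R'_conv,in = 1/(2πr h) = 1/(2π·0.0296·387) = 0.01389 m·K/W
  R'_copper = ln(0.0340/0.0296)/(2πk) = 0.1386/(2π·404) = 5.460×10^-5 m·K/W
  R'_calcium silicate = ln(0.0519/0.0340)/(2πk) = 0.4230/(2π·0.0560) = 1.202 m·K/W
  R'_ceramic fibre blanket = ln(0.0656/0.0519)/(2πk) = 0.2343/(2π·0.0845) = 0.4412 m·K/W
  R'_conv,out = 1/(2πr h) = 1/(2π·0.0656·13.9) = 0.1745 m·K/W
ΣR = 0.01389 + 5.460×10^-5 + 1.202 + 0.4412 + 0.1745 = 1.832 m·K/W
Q' = ΔT/ΣR = (293 °C − 23.1 °C)/1.832 = 147.3 W/m
From the inner boundary to the calcium silicate/ceramic fibre blanket interface, ΣR_partial = 1.216 m·K/W.
T_interface = T_in − Q'·ΣR_partial = 293 °C − (147.3)(1.216) = 114 °C

T = 114 °C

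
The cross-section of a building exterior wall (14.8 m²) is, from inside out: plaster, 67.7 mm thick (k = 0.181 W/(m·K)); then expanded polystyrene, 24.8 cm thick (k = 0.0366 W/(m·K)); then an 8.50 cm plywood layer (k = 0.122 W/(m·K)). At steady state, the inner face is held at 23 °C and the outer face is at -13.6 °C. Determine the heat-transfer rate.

Q = 69.0 W

Treat each layer as a resistance in series:
  R_plaster = L/(kA) = 0.0677/(0.181·14.8) = 0.02527 K/W
  R_expanded polystyrene = L/(kA) = 0.248/(0.0366·14.8) = 0.4578 K/W
  R_plywood = L/(kA) = 0.0850/(0.122·14.8) = 0.04708 K/W
ΣR = 0.02527 + 0.4578 + 0.04708 = 0.5302 K/W
Q = ΔT/ΣR = (23 °C − -13.6 °C)/0.5302 = 69.0 W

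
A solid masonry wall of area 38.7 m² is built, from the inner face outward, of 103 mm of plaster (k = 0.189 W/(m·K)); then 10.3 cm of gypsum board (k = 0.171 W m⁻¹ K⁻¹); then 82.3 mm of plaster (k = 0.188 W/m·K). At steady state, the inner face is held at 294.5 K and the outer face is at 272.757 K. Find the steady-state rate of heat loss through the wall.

Series thermal resistances, inner to outer:
  R_plaster = L/(kA) = 0.103/(0.189·38.7) = 0.01408 K/W
  R_gypsum board = L/(kA) = 0.103/(0.171·38.7) = 0.01556 K/W
  R_plaster = L/(kA) = 0.0823/(0.188·38.7) = 0.01131 K/W
ΣR = 0.01408 + 0.01556 + 0.01131 = 0.04095 K/W
Q = ΔT/ΣR = (294.5 K − 272.757 K)/0.04095 = 531 W

Q = 531 W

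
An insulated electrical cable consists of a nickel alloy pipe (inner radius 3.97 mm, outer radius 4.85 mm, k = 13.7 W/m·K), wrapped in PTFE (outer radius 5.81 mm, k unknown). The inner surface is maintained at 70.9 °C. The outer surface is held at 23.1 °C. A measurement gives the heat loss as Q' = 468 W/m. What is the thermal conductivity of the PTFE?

ΣR = ΔT/Q' = |70.9 − 23.1|/468 = 0.1021 m·K/W
Known resistances:
  R'_nickel alloy = ln(0.00485/0.00397)/(2πk) = 0.2002/(2π·13.7) = 0.002326 m·K/W
R_PTFE = ΣR − ΣR_known = 0.1021 − 0.002326 = 0.09977 m·K/W
ln(r₂/r₁)/(2πk) = 0.09977 ⇒ k = 0.1806/(2π·0.09977) = 0.288 W/m·K

k = 0.288 W/m·K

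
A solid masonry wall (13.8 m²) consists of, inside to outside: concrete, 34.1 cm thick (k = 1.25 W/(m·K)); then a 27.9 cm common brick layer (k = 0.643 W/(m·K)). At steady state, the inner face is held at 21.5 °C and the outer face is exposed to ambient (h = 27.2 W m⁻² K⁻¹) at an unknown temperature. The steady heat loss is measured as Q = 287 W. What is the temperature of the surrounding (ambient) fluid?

Series resistances:
  R_concrete = L/(kA) = 0.341/(1.25·13.8) = 0.01977 K/W
  R_common brick = L/(kA) = 0.279/(0.643·13.8) = 0.03144 K/W
  R_conv,out = 1/(hA) = 1/(27.2·13.8) = 0.002664 K/W
ΣR = 0.05387 K/W
ΔT = Q·ΣR = 287 × 0.05387 = 15.46 K
Heat flows outward, so T_out = T_in − ΔT = 21.5 − 15.46 = 6.04 °C

T_out = 6.04 °C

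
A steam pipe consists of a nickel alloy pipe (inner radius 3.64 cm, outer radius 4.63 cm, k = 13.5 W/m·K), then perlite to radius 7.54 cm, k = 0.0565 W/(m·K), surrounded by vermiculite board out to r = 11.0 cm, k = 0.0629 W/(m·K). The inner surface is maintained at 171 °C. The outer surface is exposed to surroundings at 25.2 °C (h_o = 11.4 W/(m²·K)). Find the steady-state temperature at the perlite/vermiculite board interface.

Treat each layer as a resistance in series:
  R'_nickel alloy = ln(0.0463/0.0364)/(2πk) = 0.2406/(2π·13.5) = 0.002836 m·K/W
  R'_perlite = ln(0.0754/0.0463)/(2πk) = 0.4877/(2π·0.0565) = 1.374 m·K/W
  R'_vermiculite board = ln(0.110/0.0754)/(2πk) = 0.3777/(2π·0.0629) = 0.9556 m·K/W
  R'_conv,out = 1/(2πr h) = 1/(2π·0.110·11.4) = 0.1269 m·K/W
ΣR = 0.002836 + 1.374 + 0.9556 + 0.1269 = 2.459 m·K/W
Q' = ΔT/ΣR = (171 °C − 25.2 °C)/2.459 = 59.29 W/m
From the inner boundary to the perlite/vermiculite board interface, ΣR_partial = 1.377 m·K/W.
T_interface = T_in − Q'·ΣR_partial = 171 °C − (59.29)(1.377) = 89.4 °C

T = 89.4 °C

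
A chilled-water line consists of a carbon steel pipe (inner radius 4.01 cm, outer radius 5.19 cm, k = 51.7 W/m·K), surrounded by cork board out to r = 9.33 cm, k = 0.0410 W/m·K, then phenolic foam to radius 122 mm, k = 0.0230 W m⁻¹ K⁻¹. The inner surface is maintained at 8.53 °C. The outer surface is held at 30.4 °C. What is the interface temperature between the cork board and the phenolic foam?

T = 20.6 °C

Treat each layer as a resistance in series:
  R'_carbon steel = ln(0.0519/0.0401)/(2πk) = 0.2579/(2π·51.7) = 7.941×10^-4 m·K/W
  R'_cork board = ln(0.0933/0.0519)/(2πk) = 0.5865/(2π·0.0410) = 2.277 m·K/W
  R'_phenolic foam = ln(0.122/0.0933)/(2πk) = 0.2682/(2π·0.0230) = 1.856 m·K/W
ΣR = 7.941×10^-4 + 2.277 + 1.856 = 4.134 m·K/W
Q' = ΔT/ΣR = (8.53 °C − 30.4 °C)/4.134 = -5.290 W/m
From the inner boundary to the cork board/phenolic foam interface, ΣR_partial = 2.278 m·K/W.
T_interface = T_in − Q'·ΣR_partial = 8.53 °C − (-5.290)(2.278) = 20.6 °C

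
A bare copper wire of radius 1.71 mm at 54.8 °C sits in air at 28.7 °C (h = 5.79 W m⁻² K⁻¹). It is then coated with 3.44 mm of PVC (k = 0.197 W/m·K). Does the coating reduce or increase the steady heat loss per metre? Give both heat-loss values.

Critical radius for a cylinder: r_cr = k/h = 0.0340 m = 3.40 cm.
Outer radius after coating: r₂ = 0.00171 + 0.00344 = 0.00515 m.
Since r₁ < r_cr and r₂ ≤ r_cr, the coating moves toward the maximum at r_cr — heat loss rises.
Bare: R = 1/(2πr₁h) = 16.07 m·K/W; Q = 26.1/16.07 = 1.62 W/m.
Coated: R = R_cond + R_conv = 6.228 m·K/W; Q = 26.1/6.228 = 4.19 W/m.

increases: 1.62 → 4.19 W/m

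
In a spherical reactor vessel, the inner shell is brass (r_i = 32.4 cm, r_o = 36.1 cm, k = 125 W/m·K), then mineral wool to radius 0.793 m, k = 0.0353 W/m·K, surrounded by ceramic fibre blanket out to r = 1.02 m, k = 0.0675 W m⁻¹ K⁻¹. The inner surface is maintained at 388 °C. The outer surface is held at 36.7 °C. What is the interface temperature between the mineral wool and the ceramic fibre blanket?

T = 67.8 °C

Series thermal resistances, inner to outer:
  R_brass = (1/0.324 − 1/0.361)/(4πk) = 0.3163/(4π·125) = 2.014×10^-4 K/W
  R_mineral wool = (1/0.361 − 1/0.793)/(4πk) = 1.509/(4π·0.0353) = 3.402 K/W
  R_ceramic fibre blanket = (1/0.793 − 1/1.02)/(4πk) = 0.2806/(4π·0.0675) = 0.3309 K/W
ΣR = 2.014×10^-4 + 3.402 + 0.3309 = 3.733 K/W
Q = ΔT/ΣR = (388 °C − 36.7 °C)/3.733 = 94.11 W
From the inner boundary to the mineral wool/ceramic fibre blanket interface, ΣR_partial = 3.402 K/W.
T_interface = T_in − Q·ΣR_partial = 388 °C − (94.11)(3.402) = 67.8 °C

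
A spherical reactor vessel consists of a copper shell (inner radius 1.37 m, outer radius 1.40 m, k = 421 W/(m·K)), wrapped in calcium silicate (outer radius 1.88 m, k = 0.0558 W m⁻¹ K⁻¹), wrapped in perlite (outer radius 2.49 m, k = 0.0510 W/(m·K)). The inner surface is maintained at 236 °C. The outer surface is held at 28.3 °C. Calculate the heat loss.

Series thermal resistances, inner to outer:
  R_copper = (1/1.37 − 1/1.40)/(4πk) = 0.01564/(4π·421) = 2.957×10^-6 K/W
  R_calcium silicate = (1/1.40 − 1/1.88)/(4πk) = 0.1824/(4π·0.0558) = 0.2601 K/W
  R_perlite = (1/1.88 − 1/2.49)/(4πk) = 0.1303/(4π·0.0510) = 0.2033 K/W
ΣR = 2.957×10^-6 + 0.2601 + 0.2033 = 0.4634 K/W
Q = ΔT/ΣR = (236 °C − 28.3 °C)/0.4634 = 448 W

Q = 448 W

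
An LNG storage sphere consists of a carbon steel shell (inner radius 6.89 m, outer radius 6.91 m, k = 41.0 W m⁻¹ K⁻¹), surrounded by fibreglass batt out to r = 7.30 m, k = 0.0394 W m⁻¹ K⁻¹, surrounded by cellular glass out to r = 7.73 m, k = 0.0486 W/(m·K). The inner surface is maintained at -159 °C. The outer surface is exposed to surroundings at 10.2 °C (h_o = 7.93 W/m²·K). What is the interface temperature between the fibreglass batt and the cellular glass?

T = -65.5 °C

Resistance network (inner→outer):
  R_carbon steel = (1/6.89 − 1/6.91)/(4πk) = 4.201×10^-4/(4π·41.0) = 8.153×10^-7 K/W
  R_fibreglass batt = (1/6.91 − 1/7.30)/(4πk) = 0.007731/(4π·0.0394) = 0.01562 K/W
  R_cellular glass = (1/7.30 − 1/7.73)/(4πk) = 0.007620/(4π·0.0486) = 0.01248 K/W
  R_conv,out = 1/(4πr²h) = 1/(4π·7.73²·7.93) = 1.679×10^-4 K/W
ΣR = 8.153×10^-7 + 0.01562 + 0.01248 + 1.679×10^-4 = 0.02827 K/W
Q = ΔT/ΣR = (-159 °C − 10.2 °C)/0.02827 = -5985 W
From the inner boundary to the fibreglass batt/cellular glass interface, ΣR_partial = 0.01562 K/W.
T_interface = T_in − Q·ΣR_partial = -159 °C − (-5985)(0.01562) = -65.5 °C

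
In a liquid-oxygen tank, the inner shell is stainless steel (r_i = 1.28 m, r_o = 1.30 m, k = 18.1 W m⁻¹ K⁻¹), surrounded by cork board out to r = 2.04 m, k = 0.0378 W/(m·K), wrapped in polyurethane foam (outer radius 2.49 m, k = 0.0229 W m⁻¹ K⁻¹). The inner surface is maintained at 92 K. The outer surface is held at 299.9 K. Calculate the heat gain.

Treat each layer as a resistance in series:
  R_stainless steel = (1/1.28 − 1/1.30)/(4πk) = 0.01202/(4π·18.1) = 5.284×10^-5 K/W
  R_cork board = (1/1.30 − 1/2.04)/(4πk) = 0.2790/(4π·0.0378) = 0.5874 K/W
  R_polyurethane foam = (1/2.04 − 1/2.49)/(4πk) = 0.08859/(4π·0.0229) = 0.3078 K/W
ΣR = 5.284×10^-5 + 0.5874 + 0.3078 = 0.8953 K/W
Q = ΔT/ΣR = (92 K − 299.9 K)/0.8953 = -232 W
(Negative Q ⇒ heat flows inward; heat gain = 232 W.)

Q = 232 W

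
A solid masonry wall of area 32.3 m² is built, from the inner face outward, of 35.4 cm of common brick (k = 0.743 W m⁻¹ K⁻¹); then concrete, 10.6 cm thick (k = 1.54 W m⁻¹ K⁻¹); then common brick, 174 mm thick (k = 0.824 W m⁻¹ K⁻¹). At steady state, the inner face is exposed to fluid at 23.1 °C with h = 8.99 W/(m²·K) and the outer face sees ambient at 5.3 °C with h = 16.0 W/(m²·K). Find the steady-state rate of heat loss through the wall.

Resistance network (inner→outer):
  R_conv,in = 1/(hA) = 1/(8.99·32.3) = 0.003444 K/W
  R_common brick = L/(kA) = 0.354/(0.743·32.3) = 0.01475 K/W
  R_concrete = L/(kA) = 0.106/(1.54·32.3) = 0.002131 K/W
  R_common brick = L/(kA) = 0.174/(0.824·32.3) = 0.006538 K/W
  R_conv,out = 1/(hA) = 1/(16.0·32.3) = 0.001935 K/W
ΣR = 0.003444 + 0.01475 + 0.002131 + 0.006538 + 0.001935 = 0.02880 K/W
Q = ΔT/ΣR = (23.1 °C − 5.3 °C)/0.02880 = 618 W

Q = 618 W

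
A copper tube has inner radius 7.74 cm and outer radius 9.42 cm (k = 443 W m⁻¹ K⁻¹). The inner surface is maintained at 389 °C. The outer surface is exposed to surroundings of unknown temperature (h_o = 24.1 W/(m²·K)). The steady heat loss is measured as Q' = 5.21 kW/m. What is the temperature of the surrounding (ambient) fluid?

T_out = 23.4 °C

Sum the resistances:
  R'_copper = ln(0.0942/0.0774)/(2πk) = 0.1964/(2π·443) = 7.057×10^-5 m·K/W
  R'_conv,out = 1/(2πr h) = 1/(2π·0.0942·24.1) = 0.07011 m·K/W
ΣR = 0.07018 m·K/W
ΔT = Q'·ΣR = 5210 × 0.07018 = 365.6 K
Heat flows outward, so T_out = T_in − ΔT = 389 − 365.6 = 23.4 °C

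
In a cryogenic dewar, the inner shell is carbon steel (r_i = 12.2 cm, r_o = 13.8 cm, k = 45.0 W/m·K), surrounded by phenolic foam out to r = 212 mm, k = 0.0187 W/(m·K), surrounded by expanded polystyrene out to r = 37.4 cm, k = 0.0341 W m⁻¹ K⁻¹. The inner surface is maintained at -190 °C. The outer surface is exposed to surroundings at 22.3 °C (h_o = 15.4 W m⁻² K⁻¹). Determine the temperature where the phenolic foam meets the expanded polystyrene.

Series thermal resistances, inner to outer:
  R_carbon steel = (1/0.122 − 1/0.138)/(4πk) = 0.9503/(4π·45.0) = 0.001681 K/W
  R_phenolic foam = (1/0.138 − 1/0.212)/(4πk) = 2.529/(4π·0.0187) = 10.76 K/W
  R_expanded polystyrene = (1/0.212 − 1/0.374)/(4πk) = 2.043/(4π·0.0341) = 4.768 K/W
  R_conv,out = 1/(4πr²h) = 1/(4π·0.374²·15.4) = 0.03694 K/W
ΣR = 0.001681 + 10.76 + 4.768 + 0.03694 = 15.57 K/W
Q = ΔT/ΣR = (-190 °C − 22.3 °C)/15.57 = -13.64 W
From the inner boundary to the phenolic foam/expanded polystyrene interface, ΣR_partial = 10.76 K/W.
T_interface = T_in − Q·ΣR_partial = -190 °C − (-13.64)(10.76) = -43.2 °C

T = -43.2 °C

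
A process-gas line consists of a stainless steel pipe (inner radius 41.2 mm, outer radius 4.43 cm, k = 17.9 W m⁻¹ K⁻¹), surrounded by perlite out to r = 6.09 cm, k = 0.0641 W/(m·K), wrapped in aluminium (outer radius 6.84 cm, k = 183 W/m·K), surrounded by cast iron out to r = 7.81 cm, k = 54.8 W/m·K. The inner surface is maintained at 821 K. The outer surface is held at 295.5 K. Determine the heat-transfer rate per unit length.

Q' = 664 W/m

Series thermal resistances, inner to outer:
  R'_stainless steel = ln(0.0443/0.0412)/(2πk) = 0.07255/(2π·17.9) = 6.450×10^-4 m·K/W
  R'_perlite = ln(0.0609/0.0443)/(2πk) = 0.3182/(2π·0.0641) = 0.7902 m·K/W
  R'_aluminium = ln(0.0684/0.0609)/(2πk) = 0.1161/(2π·183) = 1.010×10^-4 m·K/W
  R'_cast iron = ln(0.0781/0.0684)/(2πk) = 0.1326/(2π·54.8) = 3.852×10^-4 m·K/W
ΣR = 6.450×10^-4 + 0.7902 + 1.010×10^-4 + 3.852×10^-4 = 0.7913 m·K/W
Q' = ΔT/ΣR = (821 K − 295.5 K)/0.7913 = 664 W/m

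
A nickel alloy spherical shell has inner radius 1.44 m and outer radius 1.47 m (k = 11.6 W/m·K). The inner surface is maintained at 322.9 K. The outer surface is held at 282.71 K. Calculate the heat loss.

Q = 4πk·ΔT/(1/r₁ − 1/r₂) = 4π × 11.6 × 40.19 / (1/1.44 − 1/1.47) = 4.13×10^5 W

Q = 4.13×10^5 W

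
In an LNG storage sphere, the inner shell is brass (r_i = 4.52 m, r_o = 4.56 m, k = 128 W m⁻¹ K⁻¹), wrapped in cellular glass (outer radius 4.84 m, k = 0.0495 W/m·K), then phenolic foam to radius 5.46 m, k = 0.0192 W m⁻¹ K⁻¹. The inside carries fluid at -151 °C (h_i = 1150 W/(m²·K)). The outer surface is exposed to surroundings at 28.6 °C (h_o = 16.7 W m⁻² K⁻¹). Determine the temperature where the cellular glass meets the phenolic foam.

Resistance network (inner→outer):
  R_conv,in = 1/(4πr²h) = 1/(4π·4.52²·1150) = 3.387×10^-6 K/W
  R_brass = (1/4.52 − 1/4.56)/(4πk) = 0.001941/(4π·128) = 1.207×10^-6 K/W
  R_cellular glass = (1/4.56 − 1/4.84)/(4πk) = 0.01269/(4π·0.0495) = 0.02040 K/W
  R_phenolic foam = (1/4.84 − 1/5.46)/(4πk) = 0.02346/(4π·0.0192) = 0.09724 K/W
  R_conv,out = 1/(4πr²h) = 1/(4π·5.46²·16.7) = 1.598×10^-4 K/W
ΣR = 3.387×10^-6 + 1.207×10^-6 + 0.02040 + 0.09724 + 1.598×10^-4 = 0.1178 K/W
Q = ΔT/ΣR = (-151 °C − 28.6 °C)/0.1178 = -1525 W
From the inner boundary to the cellular glass/phenolic foam interface, ΣR_partial = 0.02040 K/W.
T_interface = T_in − Q·ΣR_partial = -151 °C − (-1525)(0.02040) = -120 °C

T = -120 °C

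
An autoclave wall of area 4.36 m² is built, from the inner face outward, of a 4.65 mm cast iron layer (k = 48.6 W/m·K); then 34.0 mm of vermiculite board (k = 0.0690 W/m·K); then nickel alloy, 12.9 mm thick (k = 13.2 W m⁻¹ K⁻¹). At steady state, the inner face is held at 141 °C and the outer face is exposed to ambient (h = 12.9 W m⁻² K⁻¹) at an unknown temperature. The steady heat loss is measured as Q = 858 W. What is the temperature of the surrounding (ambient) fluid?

Sum the resistances:
  R_cast iron = L/(kA) = 0.00465/(48.6·4.36) = 2.194×10^-5 K/W
  R_vermiculite board = L/(kA) = 0.0340/(0.0690·4.36) = 0.1130 K/W
  R_nickel alloy = L/(kA) = 0.0129/(13.2·4.36) = 2.241×10^-4 K/W
  R_conv,out = 1/(hA) = 1/(12.9·4.36) = 0.01778 K/W
ΣR = 0.1310 K/W
ΔT = Q·ΣR = 858 × 0.1310 = 112.4 K
Heat flows outward, so T_out = T_in − ΔT = 141 − 112.4 = 28.6 °C

T_out = 28.6 °C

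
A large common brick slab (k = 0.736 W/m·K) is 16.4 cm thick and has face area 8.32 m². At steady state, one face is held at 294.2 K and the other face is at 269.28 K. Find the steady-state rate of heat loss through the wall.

Q = 930 W

Q = kA·ΔT/L = 0.736 × 8.32 × |294.2 K − 269.28 K| / 0.164 = 930 W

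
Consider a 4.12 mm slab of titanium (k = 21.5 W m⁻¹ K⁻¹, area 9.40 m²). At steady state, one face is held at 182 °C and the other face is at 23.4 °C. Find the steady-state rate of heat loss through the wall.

Q = 7780 kW

Q = kA·ΔT/L = 21.5 × 9.40 × |182 °C − 23.4 °C| / 0.00412 = 7.78×10^6 W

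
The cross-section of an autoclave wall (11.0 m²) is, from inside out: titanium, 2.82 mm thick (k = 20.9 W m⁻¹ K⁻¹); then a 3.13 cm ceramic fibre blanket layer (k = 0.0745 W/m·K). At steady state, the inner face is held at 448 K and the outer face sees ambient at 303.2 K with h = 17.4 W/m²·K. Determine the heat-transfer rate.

Series thermal resistances, inner to outer:
  R_titanium = L/(kA) = 0.00282/(20.9·11.0) = 1.227×10^-5 K/W
  R_ceramic fibre blanket = L/(kA) = 0.0313/(0.0745·11.0) = 0.03819 K/W
  R_conv,out = 1/(hA) = 1/(17.4·11.0) = 0.005225 K/W
ΣR = 1.227×10^-5 + 0.03819 + 0.005225 = 0.04343 K/W
Q = ΔT/ΣR = (448 K − 303.2 K)/0.04343 = 3330 W

Q = 3.33 kW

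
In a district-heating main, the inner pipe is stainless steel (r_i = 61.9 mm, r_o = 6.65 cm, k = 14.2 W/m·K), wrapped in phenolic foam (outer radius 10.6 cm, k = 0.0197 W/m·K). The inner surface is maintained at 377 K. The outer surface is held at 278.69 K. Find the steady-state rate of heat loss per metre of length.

Resistance network (inner→outer):
  R'_stainless steel = ln(0.0665/0.0619)/(2πk) = 0.07168/(2π·14.2) = 8.034×10^-4 m·K/W
  R'_phenolic foam = ln(0.106/0.0665)/(2πk) = 0.4662/(2π·0.0197) = 3.767 m·K/W
ΣR = 8.034×10^-4 + 3.767 = 3.768 m·K/W
Q' = ΔT/ΣR = (377 K − 278.69 K)/3.768 = 26.1 W/m

Q' = 26.1 W/m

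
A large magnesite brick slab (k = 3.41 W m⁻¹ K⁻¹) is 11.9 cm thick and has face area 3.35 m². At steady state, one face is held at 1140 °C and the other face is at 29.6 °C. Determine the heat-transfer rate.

Q = 107 kW

Q = kA·ΔT/L = 3.41 × 3.35 × |1140 °C − 29.6 °C| / 0.119 = 1.07×10^5 W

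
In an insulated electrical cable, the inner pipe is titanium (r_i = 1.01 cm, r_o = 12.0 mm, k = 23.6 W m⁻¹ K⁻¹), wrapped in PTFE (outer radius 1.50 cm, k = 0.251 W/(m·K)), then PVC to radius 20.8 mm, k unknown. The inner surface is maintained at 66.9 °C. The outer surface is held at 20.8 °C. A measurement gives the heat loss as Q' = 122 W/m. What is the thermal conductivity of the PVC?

ΣR = ΔT/Q' = |66.9 − 20.8|/122 = 0.3779 m·K/W
Known resistances:
  R'_titanium = ln(0.0120/0.0101)/(2πk) = 0.1724/(2π·23.6) = 0.001162 m·K/W
  R'_PTFE = ln(0.0150/0.0120)/(2πk) = 0.2231/(2π·0.251) = 0.1415 m·K/W
R_PVC = ΣR − ΣR_known = 0.3779 − 0.1427 = 0.2352 m·K/W
ln(r₂/r₁)/(2πk) = 0.2352 ⇒ k = 0.3269/(2π·0.2352) = 0.221 W/m·K

k = 0.221 W/m·K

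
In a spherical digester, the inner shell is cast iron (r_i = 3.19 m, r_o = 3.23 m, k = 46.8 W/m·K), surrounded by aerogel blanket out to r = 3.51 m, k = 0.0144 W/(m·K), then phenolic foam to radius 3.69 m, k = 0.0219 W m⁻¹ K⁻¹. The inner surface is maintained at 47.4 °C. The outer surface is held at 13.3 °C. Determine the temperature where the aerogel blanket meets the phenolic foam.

T = 22.5 °C

Treat each layer as a resistance in series:
  R_cast iron = (1/3.19 − 1/3.23)/(4πk) = 0.003882/(4π·46.8) = 6.601×10^-6 K/W
  R_aerogel blanket = (1/3.23 − 1/3.51)/(4πk) = 0.02470/(4π·0.0144) = 0.1365 K/W
  R_phenolic foam = (1/3.51 − 1/3.69)/(4πk) = 0.01390/(4π·0.0219) = 0.05050 K/W
ΣR = 6.601×10^-6 + 0.1365 + 0.05050 = 0.1870 K/W
Q = ΔT/ΣR = (47.4 °C − 13.3 °C)/0.1870 = 182.4 W
From the inner boundary to the aerogel blanket/phenolic foam interface, ΣR_partial = 0.1365 K/W.
T_interface = T_in − Q·ΣR_partial = 47.4 °C − (182.4)(0.1365) = 22.5 °C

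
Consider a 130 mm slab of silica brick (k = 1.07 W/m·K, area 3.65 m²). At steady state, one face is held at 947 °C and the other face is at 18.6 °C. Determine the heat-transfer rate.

Q = 27900 W

Q = kA·ΔT/L = 1.07 × 3.65 × |947 °C − 18.6 °C| / 0.130 = 27900 W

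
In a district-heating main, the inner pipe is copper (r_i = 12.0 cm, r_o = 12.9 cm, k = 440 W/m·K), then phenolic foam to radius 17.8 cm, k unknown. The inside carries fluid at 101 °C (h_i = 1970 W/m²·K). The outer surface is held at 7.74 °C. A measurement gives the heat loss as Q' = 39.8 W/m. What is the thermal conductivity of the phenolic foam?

k = 0.0219 W/m·K

ΣR = ΔT/Q' = |101 − 7.74|/39.8 = 2.343 m·K/W
Known resistances:
  R'_conv,in = 1/(2πr h) = 1/(2π·0.120·1970) = 6.732×10^-4 m·K/W
  R'_copper = ln(0.129/0.120)/(2πk) = 0.07232/(2π·440) = 2.616×10^-5 m·K/W
R_phenolic foam = ΣR − ΣR_known = 2.343 − 6.994×10^-4 = 2.342 m·K/W
ln(r₂/r₁)/(2πk) = 2.342 ⇒ k = 0.3220/(2π·2.342) = 0.0219 W/m·K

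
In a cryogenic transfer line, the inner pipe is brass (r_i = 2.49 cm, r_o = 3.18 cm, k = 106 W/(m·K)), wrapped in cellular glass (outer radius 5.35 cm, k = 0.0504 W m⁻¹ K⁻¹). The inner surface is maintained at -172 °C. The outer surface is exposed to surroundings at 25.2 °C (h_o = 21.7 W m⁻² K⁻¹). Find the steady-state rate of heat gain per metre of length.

Q' = 111 W/m

Series thermal resistances, inner to outer:
  R'_brass = ln(0.0318/0.0249)/(2πk) = 0.2446/(2π·106) = 3.673×10^-4 m·K/W
  R'_cellular glass = ln(0.0535/0.0318)/(2πk) = 0.5202/(2π·0.0504) = 1.643 m·K/W
  R'_conv,out = 1/(2πr h) = 1/(2π·0.0535·21.7) = 0.1371 m·K/W
ΣR = 3.673×10^-4 + 1.643 + 0.1371 = 1.780 m·K/W
Q' = ΔT/ΣR = (-172 °C − 25.2 °C)/1.780 = -111 W/m
(Negative Q' ⇒ heat flows inward; heat gain = 111 W/m.)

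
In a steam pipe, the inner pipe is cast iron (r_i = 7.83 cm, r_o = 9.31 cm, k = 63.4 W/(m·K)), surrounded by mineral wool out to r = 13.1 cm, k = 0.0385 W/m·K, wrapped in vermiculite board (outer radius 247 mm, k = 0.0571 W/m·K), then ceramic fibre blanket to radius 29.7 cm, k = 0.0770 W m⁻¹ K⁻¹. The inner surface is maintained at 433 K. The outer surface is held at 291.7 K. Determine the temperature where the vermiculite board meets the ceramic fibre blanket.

Series thermal resistances, inner to outer:
  R'_cast iron = ln(0.0931/0.0783)/(2πk) = 0.1731/(2π·63.4) = 4.346×10^-4 m·K/W
  R'_mineral wool = ln(0.131/0.0931)/(2πk) = 0.3415/(2π·0.0385) = 1.412 m·K/W
  R'_vermiculite board = ln(0.247/0.131)/(2πk) = 0.6342/(2π·0.0571) = 1.768 m·K/W
  R'_ceramic fibre blanket = ln(0.297/0.247)/(2πk) = 0.1843/(2π·0.0770) = 0.3810 m·K/W
ΣR = 4.346×10^-4 + 1.412 + 1.768 + 0.3810 = 3.561 m·K/W
Q' = ΔT/ΣR = (433 K − 291.7 K)/3.561 = 39.68 W/m
From the inner boundary to the vermiculite board/ceramic fibre blanket interface, ΣR_partial = 3.180 m·K/W.
T_interface = T_in − Q'·ΣR_partial = 433 K − (39.68)(3.180) = 306.8 K

T = 306.8 K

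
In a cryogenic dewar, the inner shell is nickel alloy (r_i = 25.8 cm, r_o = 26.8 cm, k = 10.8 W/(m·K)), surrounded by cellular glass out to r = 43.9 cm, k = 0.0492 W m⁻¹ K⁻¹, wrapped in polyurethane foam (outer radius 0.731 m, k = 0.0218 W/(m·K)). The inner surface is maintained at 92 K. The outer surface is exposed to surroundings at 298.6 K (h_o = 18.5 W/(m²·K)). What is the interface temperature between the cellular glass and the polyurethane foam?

Series thermal resistances, inner to outer:
  R_nickel alloy = (1/0.258 − 1/0.268)/(4πk) = 0.1446/(4π·10.8) = 0.001066 K/W
  R_cellular glass = (1/0.268 − 1/0.439)/(4πk) = 1.453/(4π·0.0492) = 2.351 K/W
  R_polyurethane foam = (1/0.439 − 1/0.731)/(4πk) = 0.9099/(4π·0.0218) = 3.322 K/W
  R_conv,out = 1/(4πr²h) = 1/(4π·0.731²·18.5) = 0.008050 K/W
ΣR = 0.001066 + 2.351 + 3.322 + 0.008050 = 5.682 K/W
Q = ΔT/ΣR = (92 K − 298.6 K)/5.682 = -36.36 W
From the inner boundary to the cellular glass/polyurethane foam interface, ΣR_partial = 2.352 K/W.
T_interface = T_in − Q·ΣR_partial = 92 K − (-36.36)(2.352) = 177.5 K

T = 177.5 K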